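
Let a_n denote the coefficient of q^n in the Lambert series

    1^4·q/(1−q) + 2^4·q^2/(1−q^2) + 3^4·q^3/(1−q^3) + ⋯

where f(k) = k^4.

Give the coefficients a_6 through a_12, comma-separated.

[q^6] f(6)=1296,f(3)=81,f(2)=16,f(1)=1 ⇒ 1394
q^7  k|7↦f(k): 7:2401 1:1  a_7=2402
q^8  k|8↦f(k): 1:1 2:16 4:256 8:4096  a_8=4369
d|9:{9,3,1}  Σf=6561+81+1=6643
n=10: 10·1 5·2 2·5 1·10  f→[10000+625+16+1]=10642
d|11:{11,1}  Σf=14641+1=14642
d|12:{12,6,4,3,2,1}  Σf=20736+1296+256+81+16+1=22386

1394, 2402, 4369, 6643, 10642, 14642, 22386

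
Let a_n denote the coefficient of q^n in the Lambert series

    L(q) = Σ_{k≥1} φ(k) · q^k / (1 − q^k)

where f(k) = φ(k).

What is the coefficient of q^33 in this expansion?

[q^33] φ(33)=20,φ(11)=10,φ(3)=2,φ(1)=1 ⇒ 33

a_33 = 33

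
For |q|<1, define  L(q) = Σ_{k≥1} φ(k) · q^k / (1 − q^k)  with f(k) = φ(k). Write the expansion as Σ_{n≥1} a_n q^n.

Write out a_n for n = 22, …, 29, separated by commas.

d|22:{1,2,11,22}  Σφ=1+1+10+10=22
q^23  k|23↦φ(k): 1:1 23:22  a_23=23
d|24:{24,12,8,6,4,3,2,1}  Σφ=8+4+4+2+2+2+1+1=24
n=25: 1·25 5·5 25·1  φ→[1+4+20]=25
n=26: 26·1 13·2 2·13 1·26  φ→[12+12+1+1]=26
d|27:{27,9,3,1}  Σφ=18+6+2+1=27
d|28:{28,14,7,4,2,1}  Σφ=12+6+6+2+1+1=28
n=29: 1·29 29·1  φ→[1+28]=29

22, 23, 24, 25, 26, 27, 28, 29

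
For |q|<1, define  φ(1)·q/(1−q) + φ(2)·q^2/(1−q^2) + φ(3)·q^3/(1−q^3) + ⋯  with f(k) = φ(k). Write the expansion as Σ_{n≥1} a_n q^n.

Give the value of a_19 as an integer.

q^19  k|19↦φ(k): 19:18 1:1  a_19=19

a_19 = 19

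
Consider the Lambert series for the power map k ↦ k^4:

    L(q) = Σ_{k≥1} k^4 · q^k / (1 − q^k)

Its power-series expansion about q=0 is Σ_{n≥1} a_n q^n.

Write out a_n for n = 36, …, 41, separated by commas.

d|36:{36,18,12,9,6,4,3,2,1}  Σf=1679616+104976+20736+6561+1296+256+81+16+1=1813539
[q^37] f(37)=1874161,f(1)=1 ⇒ 1874162
q^38  k|38↦f(k): 1:1 2:16 19:130321 38:2085136  a_38=2215474
[q^39] f(1)=1,f(3)=81,f(13)=28561,f(39)=2313441 ⇒ 2342084
n=40: 1·40 2·20 4·10 5·8 8·5 10·4 20·2 40·1  f→[1+16+256+625+4096+10000+160000+2560000]=2734994
[q^41] f(1)=1,f(41)=2825761 ⇒ 2825762

1813539, 1874162, 2215474, 2342084, 2734994, 2825762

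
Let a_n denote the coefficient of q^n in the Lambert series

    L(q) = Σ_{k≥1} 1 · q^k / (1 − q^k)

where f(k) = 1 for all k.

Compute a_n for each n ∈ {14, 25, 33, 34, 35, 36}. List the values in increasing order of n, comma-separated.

n=14: 1·14 2·7 7·2 14·1  f→[1+1+1+1]=4
q^25  k|25↦f(k): 25:1 5:1 1:1  a_25=3
n=33: 1·33 3·11 11·3 33·1  f→[1+1+1+1]=4
q^34  k|34↦f(k): 34:1 17:1 2:1 1:1  a_34=4
q^35  k|35↦f(k): 35:1 7:1 5:1 1:1  a_35=4
d|36:{1,2,3,4,6,9,12,18,36}  Σf=1+1+1+1+1+1+1+1+1=9

4, 3, 4, 4, 4, 9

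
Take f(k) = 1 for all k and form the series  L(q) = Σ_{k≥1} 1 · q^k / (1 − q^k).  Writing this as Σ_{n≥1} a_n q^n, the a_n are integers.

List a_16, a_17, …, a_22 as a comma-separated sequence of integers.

d|16:{1,2,4,8,16}  Σf=1+1+1+1+1=5
[q^17] f(17)=1,f(1)=1 ⇒ 2
q^18  k|18↦f(k): 1:1 2:1 3:1 6:1 9:1 18:1  a_18=6
n=19: 1·19 19·1  f→[1+1]=2
n=20: 1·20 2·10 4·5 5·4 10·2 20·1  f→[1+1+1+1+1+1]=6
q^21  k|21↦f(k): 1:1 3:1 7:1 21:1  a_21=4
n=22: 1·22 2·11 11·2 22·1  f→[1+1+1+1]=4

5, 2, 6, 2, 6, 4, 4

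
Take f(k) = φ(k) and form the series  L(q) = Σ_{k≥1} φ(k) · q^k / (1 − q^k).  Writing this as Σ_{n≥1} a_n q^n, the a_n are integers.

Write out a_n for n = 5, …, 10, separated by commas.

q^5  k|5↦φ(k): 1:1 5:4  a_5=5
d|6:{1,2,3,6}  Σφ=1+1+2+2=6
d|7:{7,1}  Σφ=6+1=7
[q^8] φ(8)=4,φ(4)=2,φ(2)=1,φ(1)=1 ⇒ 8
d|9:{1,3,9}  Σφ=1+2+6=9
n=10: 10·1 5·2 2·5 1·10  φ→[4+4+1+1]=10

5, 6, 7, 8, 9, 10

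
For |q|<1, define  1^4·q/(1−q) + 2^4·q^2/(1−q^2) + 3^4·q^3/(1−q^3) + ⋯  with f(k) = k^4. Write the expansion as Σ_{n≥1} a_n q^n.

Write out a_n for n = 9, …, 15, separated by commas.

q^9  k|9↦f(k): 1:1 3:81 9:6561  a_9=6643
n=10: 1·10 2·5 5·2 10·1  f→[1+16+625+10000]=10642
[q^11] f(11)=14641,f(1)=1 ⇒ 14642
n=12: 12·1 6·2 4·3 3·4 2·6 1·12  f→[20736+1296+256+81+16+1]=22386
q^13  k|13↦f(k): 13:28561 1:1  a_13=28562
q^14  k|14↦f(k): 1:1 2:16 7:2401 14:38416  a_14=40834
n=15: 1·15 3·5 5·3 15·1  f→[1+81+625+50625]=51332

6643, 10642, 14642, 22386, 28562, 40834, 51332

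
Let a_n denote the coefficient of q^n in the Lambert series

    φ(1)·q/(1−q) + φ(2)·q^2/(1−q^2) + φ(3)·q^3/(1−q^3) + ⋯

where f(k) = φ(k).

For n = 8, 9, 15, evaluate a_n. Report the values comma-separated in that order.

[q^8] φ(1)=1,φ(2)=1,φ(4)=2,φ(8)=4 ⇒ 8
q^9  k|9↦φ(k): 9:6 3:2 1:1  a_9=9
[q^15] φ(1)=1,φ(3)=2,φ(5)=4,φ(15)=8 ⇒ 15

8, 9, 15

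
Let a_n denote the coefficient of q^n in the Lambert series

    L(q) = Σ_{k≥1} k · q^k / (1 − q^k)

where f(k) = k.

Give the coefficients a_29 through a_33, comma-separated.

30, 72, 32, 63, 48

n=29: 1·29 29·1  f→[1+29]=30
d|30:{1,2,3,5,6,10,15,30}  Σf=1+2+3+5+6+10+15+30=72
[q^31] f(1)=1,f(31)=31 ⇒ 32
n=32: 32·1 16·2 8·4 4·8 2·16 1·32  f→[32+16+8+4+2+1]=63
[q^33] f(1)=1,f(3)=3,f(11)=11,f(33)=33 ⇒ 48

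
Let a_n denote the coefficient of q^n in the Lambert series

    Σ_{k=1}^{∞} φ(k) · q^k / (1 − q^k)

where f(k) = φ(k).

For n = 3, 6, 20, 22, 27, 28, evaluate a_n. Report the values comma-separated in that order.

[q^3] φ(3)=2,φ(1)=1 ⇒ 3
[q^6] φ(6)=2,φ(3)=2,φ(2)=1,φ(1)=1 ⇒ 6
[q^20] φ(1)=1,φ(2)=1,φ(4)=2,φ(5)=4,φ(10)=4,φ(20)=8 ⇒ 20
d|22:{1,2,11,22}  Σφ=1+1+10+10=22
d|27:{1,3,9,27}  Σφ=1+2+6+18=27
[q^28] φ(1)=1,φ(2)=1,φ(4)=2,φ(7)=6,φ(14)=6,φ(28)=12 ⇒ 28

3, 6, 20, 22, 27, 28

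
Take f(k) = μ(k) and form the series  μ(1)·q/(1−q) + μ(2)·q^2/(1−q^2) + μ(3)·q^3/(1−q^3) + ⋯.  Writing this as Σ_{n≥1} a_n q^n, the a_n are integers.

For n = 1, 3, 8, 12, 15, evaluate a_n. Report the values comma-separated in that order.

1, 0, 0, 0, 0

[q^1] μ(1)=1 ⇒ 1
q^3  k|3↦μ(k): 3:-1 1:1  a_3=0
q^8  k|8↦μ(k): 1:1 2:-1 4:0 8:0  a_8=0
q^12  k|12↦μ(k): 12:0 6:1 4:0 3:-1 2:-1 1:1  a_12=0
d|15:{1,3,5,15}  Σμ=1+(-1)+(-1)+1=0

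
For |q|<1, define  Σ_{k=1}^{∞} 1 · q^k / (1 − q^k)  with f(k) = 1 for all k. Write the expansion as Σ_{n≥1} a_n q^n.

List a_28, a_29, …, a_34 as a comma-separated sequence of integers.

n=28: 28·1 14·2 7·4 4·7 2·14 1·28  f→[1+1+1+1+1+1]=6
n=29: 1·29 29·1  f→[1+1]=2
d|30:{30,15,10,6,5,3,2,1}  Σf=1+1+1+1+1+1+1+1=8
[q^31] f(1)=1,f(31)=1 ⇒ 2
q^32  k|32↦f(k): 32:1 16:1 8:1 4:1 2:1 1:1  a_32=6
q^33  k|33↦f(k): 33:1 11:1 3:1 1:1  a_33=4
[q^34] f(34)=1,f(17)=1,f(2)=1,f(1)=1 ⇒ 4

6, 2, 8, 2, 6, 4, 4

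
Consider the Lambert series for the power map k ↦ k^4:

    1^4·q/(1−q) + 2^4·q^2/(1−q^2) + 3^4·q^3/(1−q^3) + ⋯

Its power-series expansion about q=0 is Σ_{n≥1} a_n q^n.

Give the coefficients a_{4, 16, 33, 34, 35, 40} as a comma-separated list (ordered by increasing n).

273, 69905, 1200644, 1419874, 1503652, 2734994

d|4:{1,2,4}  Σf=1+16+256=273
n=16: 1·16 2·8 4·4 8·2 16·1  f→[1+16+256+4096+65536]=69905
d|33:{1,3,11,33}  Σf=1+81+14641+1185921=1200644
n=34: 1·34 2·17 17·2 34·1  f→[1+16+83521+1336336]=1419874
q^35  k|35↦f(k): 1:1 5:625 7:2401 35:1500625  a_35=1503652
d|40:{40,20,10,8,5,4,2,1}  Σf=2560000+160000+10000+4096+625+256+16+1=2734994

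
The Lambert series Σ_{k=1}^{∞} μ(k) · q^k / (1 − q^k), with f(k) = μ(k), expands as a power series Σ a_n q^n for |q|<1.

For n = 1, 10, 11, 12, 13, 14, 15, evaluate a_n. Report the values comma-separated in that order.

1, 0, 0, 0, 0, 0, 0

n=1: 1·1  μ→[1]=1
n=10: 1·10 2·5 5·2 10·1  μ→[1+(-1)+(-1)+1]=0
q^11  k|11↦μ(k): 11:-1 1:1  a_11=0
q^12  k|12↦μ(k): 12:0 6:1 4:0 3:-1 2:-1 1:1  a_12=0
q^13  k|13↦μ(k): 1:1 13:-1  a_13=0
[q^14] μ(1)=1,μ(2)=-1,μ(7)=-1,μ(14)=1 ⇒ 0
q^15  k|15↦μ(k): 15:1 5:-1 3:-1 1:1  a_15=0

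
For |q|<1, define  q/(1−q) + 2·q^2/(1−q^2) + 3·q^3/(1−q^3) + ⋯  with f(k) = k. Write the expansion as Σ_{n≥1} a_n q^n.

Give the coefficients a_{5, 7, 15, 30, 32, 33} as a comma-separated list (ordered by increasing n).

6, 8, 24, 72, 63, 48

d|5:{5,1}  Σf=5+1=6
[q^7] f(7)=7,f(1)=1 ⇒ 8
q^15  k|15↦f(k): 15:15 5:5 3:3 1:1  a_15=24
[q^30] f(30)=30,f(15)=15,f(10)=10,f(6)=6,f(5)=5,f(3)=3,f(2)=2,f(1)=1 ⇒ 72
n=32: 1·32 2·16 4·8 8·4 16·2 32·1  f→[1+2+4+8+16+32]=63
[q^33] f(33)=33,f(11)=11,f(3)=3,f(1)=1 ⇒ 48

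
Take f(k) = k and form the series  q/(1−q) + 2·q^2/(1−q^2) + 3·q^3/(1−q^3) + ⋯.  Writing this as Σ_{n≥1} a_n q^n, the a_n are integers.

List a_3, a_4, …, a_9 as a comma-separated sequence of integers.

q^3  k|3↦f(k): 3:3 1:1  a_3=4
n=4: 4·1 2·2 1·4  f→[4+2+1]=7
[q^5] f(1)=1,f(5)=5 ⇒ 6
q^6  k|6↦f(k): 6:6 3:3 2:2 1:1  a_6=12
q^7  k|7↦f(k): 1:1 7:7  a_7=8
d|8:{8,4,2,1}  Σf=8+4+2+1=15
d|9:{9,3,1}  Σf=9+3+1=13

4, 7, 6, 12, 8, 15, 13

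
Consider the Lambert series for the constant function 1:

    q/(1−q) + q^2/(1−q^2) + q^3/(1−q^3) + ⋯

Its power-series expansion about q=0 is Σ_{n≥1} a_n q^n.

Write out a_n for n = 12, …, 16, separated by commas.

[q^12] f(12)=1,f(6)=1,f(4)=1,f(3)=1,f(2)=1,f(1)=1 ⇒ 6
[q^13] f(1)=1,f(13)=1 ⇒ 2
q^14  k|14↦f(k): 14:1 7:1 2:1 1:1  a_14=4
d|15:{15,5,3,1}  Σf=1+1+1+1=4
[q^16] f(16)=1,f(8)=1,f(4)=1,f(2)=1,f(1)=1 ⇒ 5

6, 2, 4, 4, 5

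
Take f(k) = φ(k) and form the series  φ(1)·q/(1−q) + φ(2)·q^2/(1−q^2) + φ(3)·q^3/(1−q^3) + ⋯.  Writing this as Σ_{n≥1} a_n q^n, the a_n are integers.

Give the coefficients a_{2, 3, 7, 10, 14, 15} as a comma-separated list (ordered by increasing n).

d|2:{1,2}  Σφ=1+1=2
[q^3] φ(1)=1,φ(3)=2 ⇒ 3
q^7  k|7↦φ(k): 7:6 1:1  a_7=7
[q^10] φ(10)=4,φ(5)=4,φ(2)=1,φ(1)=1 ⇒ 10
[q^14] φ(14)=6,φ(7)=6,φ(2)=1,φ(1)=1 ⇒ 14
[q^15] φ(15)=8,φ(5)=4,φ(3)=2,φ(1)=1 ⇒ 15

2, 3, 7, 10, 14, 15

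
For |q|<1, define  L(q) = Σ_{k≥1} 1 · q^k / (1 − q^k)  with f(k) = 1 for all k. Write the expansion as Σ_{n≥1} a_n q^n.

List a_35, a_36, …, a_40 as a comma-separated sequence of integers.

4, 9, 2, 4, 4, 8

q^35  k|35↦f(k): 35:1 7:1 5:1 1:1  a_35=4
n=36: 1·36 2·18 3·12 4·9 6·6 9·4 12·3 18·2 36·1  f→[1+1+1+1+1+1+1+1+1]=9
n=37: 1·37 37·1  f→[1+1]=2
d|38:{38,19,2,1}  Σf=1+1+1+1=4
[q^39] f(1)=1,f(3)=1,f(13)=1,f(39)=1 ⇒ 4
n=40: 40·1 20·2 10·4 8·5 5·8 4·10 2·20 1·40  f→[1+1+1+1+1+1+1+1]=8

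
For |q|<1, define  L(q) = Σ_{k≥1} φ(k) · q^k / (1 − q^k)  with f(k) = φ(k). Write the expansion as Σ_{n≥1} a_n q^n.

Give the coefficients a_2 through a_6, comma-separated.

[q^2] φ(2)=1,φ(1)=1 ⇒ 2
q^3  k|3↦φ(k): 3:2 1:1  a_3=3
q^4  k|4↦φ(k): 1:1 2:1 4:2  a_4=4
[q^5] φ(5)=4,φ(1)=1 ⇒ 5
n=6: 6·1 3·2 2·3 1·6  φ→[2+2+1+1]=6

2, 3, 4, 5, 6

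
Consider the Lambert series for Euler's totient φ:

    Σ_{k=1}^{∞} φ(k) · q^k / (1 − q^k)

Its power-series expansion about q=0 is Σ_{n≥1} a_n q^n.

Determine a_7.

n=7: 7·1 1·7  φ→[6+1]=7

a_7 = 7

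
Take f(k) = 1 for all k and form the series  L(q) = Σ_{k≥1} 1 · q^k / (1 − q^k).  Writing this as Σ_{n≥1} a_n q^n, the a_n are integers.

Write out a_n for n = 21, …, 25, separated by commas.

n=21: 1·21 3·7 7·3 21·1  f→[1+1+1+1]=4
n=22: 22·1 11·2 2·11 1·22  f→[1+1+1+1]=4
n=23: 1·23 23·1  f→[1+1]=2
n=24: 1·24 2·12 3·8 4·6 6·4 8·3 12·2 24·1  f→[1+1+1+1+1+1+1+1]=8
q^25  k|25↦f(k): 25:1 5:1 1:1  a_25=3

4, 4, 2, 8, 3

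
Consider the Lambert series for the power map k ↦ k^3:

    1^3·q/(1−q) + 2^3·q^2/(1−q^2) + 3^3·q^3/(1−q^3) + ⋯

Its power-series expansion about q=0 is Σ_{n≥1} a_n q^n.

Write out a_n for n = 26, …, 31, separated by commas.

19782, 20440, 25112, 24390, 31752, 29792

n=26: 1·26 2·13 13·2 26·1  f→[1+8+2197+17576]=19782
n=27: 27·1 9·3 3·9 1·27  f→[19683+729+27+1]=20440
n=28: 1·28 2·14 4·7 7·4 14·2 28·1  f→[1+8+64+343+2744+21952]=25112
[q^29] f(29)=24389,f(1)=1 ⇒ 24390
[q^30] f(30)=27000,f(15)=3375,f(10)=1000,f(6)=216,f(5)=125,f(3)=27,f(2)=8,f(1)=1 ⇒ 31752
n=31: 1·31 31·1  f→[1+29791]=29792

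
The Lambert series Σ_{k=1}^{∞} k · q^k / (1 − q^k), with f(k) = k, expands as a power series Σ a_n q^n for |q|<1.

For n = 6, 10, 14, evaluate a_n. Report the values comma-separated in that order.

q^6  k|6↦f(k): 1:1 2:2 3:3 6:6  a_6=12
n=10: 1·10 2·5 5·2 10·1  f→[1+2+5+10]=18
q^14  k|14↦f(k): 14:14 7:7 2:2 1:1  a_14=24

12, 18, 24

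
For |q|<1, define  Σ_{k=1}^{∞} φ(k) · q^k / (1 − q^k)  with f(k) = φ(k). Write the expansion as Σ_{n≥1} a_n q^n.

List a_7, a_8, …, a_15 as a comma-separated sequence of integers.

[q^7] φ(7)=6,φ(1)=1 ⇒ 7
q^8  k|8↦φ(k): 1:1 2:1 4:2 8:4  a_8=8
d|9:{9,3,1}  Σφ=6+2+1=9
d|10:{1,2,5,10}  Σφ=1+1+4+4=10
[q^11] φ(11)=10,φ(1)=1 ⇒ 11
q^12  k|12↦φ(k): 1:1 2:1 3:2 4:2 6:2 12:4  a_12=12
d|13:{13,1}  Σφ=12+1=13
n=14: 14·1 7·2 2·7 1·14  φ→[6+6+1+1]=14
d|15:{15,5,3,1}  Σφ=8+4+2+1=15

7, 8, 9, 10, 11, 12, 13, 14, 15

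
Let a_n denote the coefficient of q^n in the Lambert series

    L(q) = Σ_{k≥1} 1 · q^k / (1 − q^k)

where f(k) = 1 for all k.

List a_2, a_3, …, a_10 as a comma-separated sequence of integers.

2, 2, 3, 2, 4, 2, 4, 3, 4

d|2:{2,1}  Σf=1+1=2
d|3:{3,1}  Σf=1+1=2
d|4:{1,2,4}  Σf=1+1+1=3
[q^5] f(1)=1,f(5)=1 ⇒ 2
n=6: 6·1 3·2 2·3 1·6  f→[1+1+1+1]=4
q^7  k|7↦f(k): 1:1 7:1  a_7=2
d|8:{1,2,4,8}  Σf=1+1+1+1=4
n=9: 1·9 3·3 9·1  f→[1+1+1]=3
q^10  k|10↦f(k): 10:1 5:1 2:1 1:1  a_10=4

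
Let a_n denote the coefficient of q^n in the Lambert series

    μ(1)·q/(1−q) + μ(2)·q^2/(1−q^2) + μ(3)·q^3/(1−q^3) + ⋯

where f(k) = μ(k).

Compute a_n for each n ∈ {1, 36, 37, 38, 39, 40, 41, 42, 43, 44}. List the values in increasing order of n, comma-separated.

[q^1] μ(1)=1 ⇒ 1
[q^36] μ(1)=1,μ(2)=-1,μ(3)=-1,μ(4)=0,μ(6)=1,μ(9)=0,μ(12)=0,μ(18)=0,μ(36)=0 ⇒ 0
q^37  k|37↦μ(k): 37:-1 1:1  a_37=0
d|38:{1,2,19,38}  Σμ=1+(-1)+(-1)+1=0
d|39:{39,13,3,1}  Σμ=1+(-1)+(-1)+1=0
q^40  k|40↦μ(k): 1:1 2:-1 4:0 5:-1 8:0 10:1 20:0 40:0  a_40=0
n=41: 41·1 1·41  μ→[(-1)+1]=0
q^42  k|42↦μ(k): 1:1 2:-1 3:-1 6:1 7:-1 14:1 21:1 42:-1  a_42=0
n=43: 1·43 43·1  μ→[1+(-1)]=0
d|44:{44,22,11,4,2,1}  Σμ=0+1+(-1)+0+(-1)+1=0

1, 0, 0, 0, 0, 0, 0, 0, 0, 0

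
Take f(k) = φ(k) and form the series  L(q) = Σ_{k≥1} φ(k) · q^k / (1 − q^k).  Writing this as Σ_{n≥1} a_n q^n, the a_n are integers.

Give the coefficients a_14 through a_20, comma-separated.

[q^14] φ(14)=6,φ(7)=6,φ(2)=1,φ(1)=1 ⇒ 14
q^15  k|15↦φ(k): 15:8 5:4 3:2 1:1  a_15=15
d|16:{16,8,4,2,1}  Σφ=8+4+2+1+1=16
[q^17] φ(1)=1,φ(17)=16 ⇒ 17
n=18: 18·1 9·2 6·3 3·6 2·9 1·18  φ→[6+6+2+2+1+1]=18
[q^19] φ(19)=18,φ(1)=1 ⇒ 19
q^20  k|20↦φ(k): 20:8 10:4 5:4 4:2 2:1 1:1  a_20=20

14, 15, 16, 17, 18, 19, 20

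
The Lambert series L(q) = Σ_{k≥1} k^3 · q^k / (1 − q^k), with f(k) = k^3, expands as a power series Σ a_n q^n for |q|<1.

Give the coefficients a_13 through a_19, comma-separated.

2198, 3096, 3528, 4681, 4914, 6813, 6860

[q^13] f(13)=2197,f(1)=1 ⇒ 2198
[q^14] f(14)=2744,f(7)=343,f(2)=8,f(1)=1 ⇒ 3096
[q^15] f(1)=1,f(3)=27,f(5)=125,f(15)=3375 ⇒ 3528
d|16:{1,2,4,8,16}  Σf=1+8+64+512+4096=4681
d|17:{17,1}  Σf=4913+1=4914
n=18: 1·18 2·9 3·6 6·3 9·2 18·1  f→[1+8+27+216+729+5832]=6813
n=19: 19·1 1·19  f→[6859+1]=6860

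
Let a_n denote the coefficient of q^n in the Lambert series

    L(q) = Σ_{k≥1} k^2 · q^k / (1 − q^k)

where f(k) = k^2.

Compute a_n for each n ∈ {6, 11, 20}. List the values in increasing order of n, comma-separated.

50, 122, 546

q^6  k|6↦f(k): 6:36 3:9 2:4 1:1  a_6=50
q^11  k|11↦f(k): 11:121 1:1  a_11=122
q^20  k|20↦f(k): 1:1 2:4 4:16 5:25 10:100 20:400  a_20=546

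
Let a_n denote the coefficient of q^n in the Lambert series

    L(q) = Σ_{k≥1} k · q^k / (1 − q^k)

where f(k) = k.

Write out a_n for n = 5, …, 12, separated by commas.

6, 12, 8, 15, 13, 18, 12, 28

[q^5] f(5)=5,f(1)=1 ⇒ 6
q^6  k|6↦f(k): 6:6 3:3 2:2 1:1  a_6=12
q^7  k|7↦f(k): 7:7 1:1  a_7=8
d|8:{8,4,2,1}  Σf=8+4+2+1=15
q^9  k|9↦f(k): 9:9 3:3 1:1  a_9=13
[q^10] f(10)=10,f(5)=5,f(2)=2,f(1)=1 ⇒ 18
[q^11] f(11)=11,f(1)=1 ⇒ 12
d|12:{1,2,3,4,6,12}  Σf=1+2+3+4+6+12=28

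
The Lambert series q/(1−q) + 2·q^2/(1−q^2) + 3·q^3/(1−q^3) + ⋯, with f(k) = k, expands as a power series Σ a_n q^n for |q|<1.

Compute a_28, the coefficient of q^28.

a_28 = 56

d|28:{28,14,7,4,2,1}  Σf=28+14+7+4+2+1=56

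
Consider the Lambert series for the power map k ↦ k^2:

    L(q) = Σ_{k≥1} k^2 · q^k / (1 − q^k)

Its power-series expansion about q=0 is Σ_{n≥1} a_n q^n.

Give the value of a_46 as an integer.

[q^46] f(46)=2116,f(23)=529,f(2)=4,f(1)=1 ⇒ 2650

a_46 = 2650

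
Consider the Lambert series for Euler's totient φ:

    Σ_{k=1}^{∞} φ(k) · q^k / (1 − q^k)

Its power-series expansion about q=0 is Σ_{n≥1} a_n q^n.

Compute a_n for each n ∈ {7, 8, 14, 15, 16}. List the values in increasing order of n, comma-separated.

n=7: 1·7 7·1  φ→[1+6]=7
d|8:{8,4,2,1}  Σφ=4+2+1+1=8
[q^14] φ(14)=6,φ(7)=6,φ(2)=1,φ(1)=1 ⇒ 14
[q^15] φ(15)=8,φ(5)=4,φ(3)=2,φ(1)=1 ⇒ 15
q^16  k|16↦φ(k): 16:8 8:4 4:2 2:1 1:1  a_16=16

7, 8, 14, 15, 16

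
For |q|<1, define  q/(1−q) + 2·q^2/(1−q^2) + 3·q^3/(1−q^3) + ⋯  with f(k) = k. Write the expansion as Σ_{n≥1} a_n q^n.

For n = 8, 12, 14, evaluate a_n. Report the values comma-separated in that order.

15, 28, 24

d|8:{1,2,4,8}  Σf=1+2+4+8=15
n=12: 12·1 6·2 4·3 3·4 2·6 1·12  f→[12+6+4+3+2+1]=28
n=14: 14·1 7·2 2·7 1·14  f→[14+7+2+1]=24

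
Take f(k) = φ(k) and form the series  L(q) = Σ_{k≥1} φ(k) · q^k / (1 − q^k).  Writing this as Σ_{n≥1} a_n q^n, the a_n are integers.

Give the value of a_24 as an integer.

[q^24] φ(24)=8,φ(12)=4,φ(8)=4,φ(6)=2,φ(4)=2,φ(3)=2,φ(2)=1,φ(1)=1 ⇒ 24

a_24 = 24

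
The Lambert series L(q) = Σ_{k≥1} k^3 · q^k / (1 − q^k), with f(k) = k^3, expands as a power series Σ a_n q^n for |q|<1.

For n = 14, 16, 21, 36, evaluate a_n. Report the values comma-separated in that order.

3096, 4681, 9632, 55261

q^14  k|14↦f(k): 1:1 2:8 7:343 14:2744  a_14=3096
n=16: 16·1 8·2 4·4 2·8 1·16  f→[4096+512+64+8+1]=4681
[q^21] f(1)=1,f(3)=27,f(7)=343,f(21)=9261 ⇒ 9632
n=36: 1·36 2·18 3·12 4·9 6·6 9·4 12·3 18·2 36·1  f→[1+8+27+64+216+729+1728+5832+46656]=55261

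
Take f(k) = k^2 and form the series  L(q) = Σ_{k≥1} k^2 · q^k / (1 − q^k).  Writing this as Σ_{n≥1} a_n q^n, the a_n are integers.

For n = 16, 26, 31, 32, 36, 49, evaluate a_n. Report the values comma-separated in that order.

341, 850, 962, 1365, 1911, 2451

d|16:{1,2,4,8,16}  Σf=1+4+16+64+256=341
d|26:{26,13,2,1}  Σf=676+169+4+1=850
d|31:{31,1}  Σf=961+1=962
n=32: 32·1 16·2 8·4 4·8 2·16 1·32  f→[1024+256+64+16+4+1]=1365
d|36:{1,2,3,4,6,9,12,18,36}  Σf=1+4+9+16+36+81+144+324+1296=1911
q^49  k|49↦f(k): 1:1 7:49 49:2401  a_49=2451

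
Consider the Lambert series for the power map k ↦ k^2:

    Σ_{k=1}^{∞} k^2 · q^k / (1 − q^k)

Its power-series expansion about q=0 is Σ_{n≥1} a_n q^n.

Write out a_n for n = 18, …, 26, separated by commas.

455, 362, 546, 500, 610, 530, 850, 651, 850

n=18: 1·18 2·9 3·6 6·3 9·2 18·1  f→[1+4+9+36+81+324]=455
[q^19] f(1)=1,f(19)=361 ⇒ 362
d|20:{1,2,4,5,10,20}  Σf=1+4+16+25+100+400=546
n=21: 21·1 7·3 3·7 1·21  f→[441+49+9+1]=500
d|22:{1,2,11,22}  Σf=1+4+121+484=610
n=23: 23·1 1·23  f→[529+1]=530
n=24: 1·24 2·12 3·8 4·6 6·4 8·3 12·2 24·1  f→[1+4+9+16+36+64+144+576]=850
n=25: 1·25 5·5 25·1  f→[1+25+625]=651
d|26:{1,2,13,26}  Σf=1+4+169+676=850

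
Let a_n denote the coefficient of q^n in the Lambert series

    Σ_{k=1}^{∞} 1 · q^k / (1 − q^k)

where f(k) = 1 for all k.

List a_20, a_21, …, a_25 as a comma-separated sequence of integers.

6, 4, 4, 2, 8, 3

q^20  k|20↦f(k): 1:1 2:1 4:1 5:1 10:1 20:1  a_20=6
[q^21] f(21)=1,f(7)=1,f(3)=1,f(1)=1 ⇒ 4
d|22:{1,2,11,22}  Σf=1+1+1+1=4
q^23  k|23↦f(k): 23:1 1:1  a_23=2
[q^24] f(1)=1,f(2)=1,f(3)=1,f(4)=1,f(6)=1,f(8)=1,f(12)=1,f(24)=1 ⇒ 8
d|25:{1,5,25}  Σf=1+1+1=3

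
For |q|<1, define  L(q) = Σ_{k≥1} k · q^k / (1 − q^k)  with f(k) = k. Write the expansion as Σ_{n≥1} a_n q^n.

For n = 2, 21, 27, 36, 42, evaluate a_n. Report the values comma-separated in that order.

3, 32, 40, 91, 96

q^2  k|2↦f(k): 2:2 1:1  a_2=3
d|21:{1,3,7,21}  Σf=1+3+7+21=32
q^27  k|27↦f(k): 27:27 9:9 3:3 1:1  a_27=40
q^36  k|36↦f(k): 1:1 2:2 3:3 4:4 6:6 9:9 12:12 18:18 36:36  a_36=91
q^42  k|42↦f(k): 42:42 21:21 14:14 7:7 6:6 3:3 2:2 1:1  a_42=96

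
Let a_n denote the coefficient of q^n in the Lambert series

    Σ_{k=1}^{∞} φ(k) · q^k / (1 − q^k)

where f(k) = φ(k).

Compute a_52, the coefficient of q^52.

[q^52] φ(1)=1,φ(2)=1,φ(4)=2,φ(13)=12,φ(26)=12,φ(52)=24 ⇒ 52

a_52 = 52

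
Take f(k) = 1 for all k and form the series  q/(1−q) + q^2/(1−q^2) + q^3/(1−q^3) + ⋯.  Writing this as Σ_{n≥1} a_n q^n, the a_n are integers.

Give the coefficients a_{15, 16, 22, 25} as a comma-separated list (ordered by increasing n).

q^15  k|15↦f(k): 1:1 3:1 5:1 15:1  a_15=4
n=16: 16·1 8·2 4·4 2·8 1·16  f→[1+1+1+1+1]=5
d|22:{1,2,11,22}  Σf=1+1+1+1=4
[q^25] f(1)=1,f(5)=1,f(25)=1 ⇒ 3

4, 5, 4, 3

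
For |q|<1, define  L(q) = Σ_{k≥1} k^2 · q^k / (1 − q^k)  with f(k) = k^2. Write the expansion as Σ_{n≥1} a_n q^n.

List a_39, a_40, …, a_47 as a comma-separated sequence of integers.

1700, 2210, 1682, 2500, 1850, 2562, 2366, 2650, 2210

[q^39] f(39)=1521,f(13)=169,f(3)=9,f(1)=1 ⇒ 1700
[q^40] f(40)=1600,f(20)=400,f(10)=100,f(8)=64,f(5)=25,f(4)=16,f(2)=4,f(1)=1 ⇒ 2210
q^41  k|41↦f(k): 1:1 41:1681  a_41=1682
n=42: 42·1 21·2 14·3 7·6 6·7 3·14 2·21 1·42  f→[1764+441+196+49+36+9+4+1]=2500
d|43:{43,1}  Σf=1849+1=1850
d|44:{1,2,4,11,22,44}  Σf=1+4+16+121+484+1936=2562
q^45  k|45↦f(k): 1:1 3:9 5:25 9:81 15:225 45:2025  a_45=2366
d|46:{1,2,23,46}  Σf=1+4+529+2116=2650
q^47  k|47↦f(k): 1:1 47:2209  a_47=2210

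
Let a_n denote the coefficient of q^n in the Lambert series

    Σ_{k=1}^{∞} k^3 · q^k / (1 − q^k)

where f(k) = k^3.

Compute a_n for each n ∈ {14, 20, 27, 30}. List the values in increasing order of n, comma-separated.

3096, 9198, 20440, 31752

n=14: 1·14 2·7 7·2 14·1  f→[1+8+343+2744]=3096
[q^20] f(20)=8000,f(10)=1000,f(5)=125,f(4)=64,f(2)=8,f(1)=1 ⇒ 9198
[q^27] f(27)=19683,f(9)=729,f(3)=27,f(1)=1 ⇒ 20440
q^30  k|30↦f(k): 1:1 2:8 3:27 5:125 6:216 10:1000 15:3375 30:27000  a_30=31752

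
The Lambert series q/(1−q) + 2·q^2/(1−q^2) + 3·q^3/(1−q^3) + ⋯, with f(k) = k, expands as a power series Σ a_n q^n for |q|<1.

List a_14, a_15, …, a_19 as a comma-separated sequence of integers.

n=14: 14·1 7·2 2·7 1·14  f→[14+7+2+1]=24
n=15: 1·15 3·5 5·3 15·1  f→[1+3+5+15]=24
[q^16] f(16)=16,f(8)=8,f(4)=4,f(2)=2,f(1)=1 ⇒ 31
q^17  k|17↦f(k): 1:1 17:17  a_17=18
q^18  k|18↦f(k): 1:1 2:2 3:3 6:6 9:9 18:18  a_18=39
[q^19] f(19)=19,f(1)=1 ⇒ 20

24, 24, 31, 18, 39, 20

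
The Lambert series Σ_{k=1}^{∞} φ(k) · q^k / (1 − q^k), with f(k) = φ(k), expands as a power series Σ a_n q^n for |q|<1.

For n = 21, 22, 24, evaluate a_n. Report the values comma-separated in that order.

[q^21] φ(1)=1,φ(3)=2,φ(7)=6,φ(21)=12 ⇒ 21
[q^22] φ(22)=10,φ(11)=10,φ(2)=1,φ(1)=1 ⇒ 22
n=24: 24·1 12·2 8·3 6·4 4·6 3·8 2·12 1·24  φ→[8+4+4+2+2+2+1+1]=24

21, 22, 24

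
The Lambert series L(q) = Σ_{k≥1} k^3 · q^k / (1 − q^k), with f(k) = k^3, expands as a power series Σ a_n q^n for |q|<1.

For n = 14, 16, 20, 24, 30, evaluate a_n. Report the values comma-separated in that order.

3096, 4681, 9198, 16380, 31752

n=14: 1·14 2·7 7·2 14·1  f→[1+8+343+2744]=3096
q^16  k|16↦f(k): 1:1 2:8 4:64 8:512 16:4096  a_16=4681
[q^20] f(1)=1,f(2)=8,f(4)=64,f(5)=125,f(10)=1000,f(20)=8000 ⇒ 9198
q^24  k|24↦f(k): 24:13824 12:1728 8:512 6:216 4:64 3:27 2:8 1:1  a_24=16380
q^30  k|30↦f(k): 30:27000 15:3375 10:1000 6:216 5:125 3:27 2:8 1:1  a_30=31752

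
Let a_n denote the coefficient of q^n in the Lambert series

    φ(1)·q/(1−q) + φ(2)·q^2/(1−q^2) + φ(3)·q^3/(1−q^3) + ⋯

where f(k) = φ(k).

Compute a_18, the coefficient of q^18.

q^18  k|18↦φ(k): 18:6 9:6 6:2 3:2 2:1 1:1  a_18=18

a_18 = 18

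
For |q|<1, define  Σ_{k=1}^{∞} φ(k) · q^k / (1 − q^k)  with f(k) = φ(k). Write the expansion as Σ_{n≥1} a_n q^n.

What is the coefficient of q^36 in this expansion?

n=36: 36·1 18·2 12·3 9·4 6·6 4·9 3·12 2·18 1·36  φ→[12+6+4+6+2+2+2+1+1]=36

a_36 = 36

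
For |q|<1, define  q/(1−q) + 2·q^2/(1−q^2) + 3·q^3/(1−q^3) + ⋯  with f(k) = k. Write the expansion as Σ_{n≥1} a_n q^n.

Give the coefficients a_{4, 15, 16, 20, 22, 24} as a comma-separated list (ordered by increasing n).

d|4:{1,2,4}  Σf=1+2+4=7
d|15:{15,5,3,1}  Σf=15+5+3+1=24
n=16: 16·1 8·2 4·4 2·8 1·16  f→[16+8+4+2+1]=31
q^20  k|20↦f(k): 1:1 2:2 4:4 5:5 10:10 20:20  a_20=42
[q^22] f(22)=22,f(11)=11,f(2)=2,f(1)=1 ⇒ 36
n=24: 24·1 12·2 8·3 6·4 4·6 3·8 2·12 1·24  f→[24+12+8+6+4+3+2+1]=60

7, 24, 31, 42, 36, 60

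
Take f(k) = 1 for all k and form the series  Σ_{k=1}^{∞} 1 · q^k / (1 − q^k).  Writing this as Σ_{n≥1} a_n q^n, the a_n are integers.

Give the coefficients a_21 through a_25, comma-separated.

q^21  k|21↦f(k): 21:1 7:1 3:1 1:1  a_21=4
[q^22] f(22)=1,f(11)=1,f(2)=1,f(1)=1 ⇒ 4
d|23:{23,1}  Σf=1+1=2
n=24: 1·24 2·12 3·8 4·6 6·4 8·3 12·2 24·1  f→[1+1+1+1+1+1+1+1]=8
d|25:{25,5,1}  Σf=1+1+1=3

4, 4, 2, 8, 3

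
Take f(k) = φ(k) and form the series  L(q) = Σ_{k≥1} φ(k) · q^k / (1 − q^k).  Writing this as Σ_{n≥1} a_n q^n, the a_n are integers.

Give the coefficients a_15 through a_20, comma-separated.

n=15: 15·1 5·3 3·5 1·15  φ→[8+4+2+1]=15
n=16: 1·16 2·8 4·4 8·2 16·1  φ→[1+1+2+4+8]=16
d|17:{1,17}  Σφ=1+16=17
[q^18] φ(18)=6,φ(9)=6,φ(6)=2,φ(3)=2,φ(2)=1,φ(1)=1 ⇒ 18
q^19  k|19↦φ(k): 19:18 1:1  a_19=19
d|20:{20,10,5,4,2,1}  Σφ=8+4+4+2+1+1=20

15, 16, 17, 18, 19, 20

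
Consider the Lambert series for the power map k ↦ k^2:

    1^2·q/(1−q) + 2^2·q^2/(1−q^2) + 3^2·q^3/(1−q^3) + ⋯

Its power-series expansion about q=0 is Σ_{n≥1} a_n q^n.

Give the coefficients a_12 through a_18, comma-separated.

[q^12] f(1)=1,f(2)=4,f(3)=9,f(4)=16,f(6)=36,f(12)=144 ⇒ 210
q^13  k|13↦f(k): 13:169 1:1  a_13=170
q^14  k|14↦f(k): 1:1 2:4 7:49 14:196  a_14=250
q^15  k|15↦f(k): 1:1 3:9 5:25 15:225  a_15=260
d|16:{16,8,4,2,1}  Σf=256+64+16+4+1=341
[q^17] f(1)=1,f(17)=289 ⇒ 290
q^18  k|18↦f(k): 18:324 9:81 6:36 3:9 2:4 1:1  a_18=455

210, 170, 250, 260, 341, 290, 455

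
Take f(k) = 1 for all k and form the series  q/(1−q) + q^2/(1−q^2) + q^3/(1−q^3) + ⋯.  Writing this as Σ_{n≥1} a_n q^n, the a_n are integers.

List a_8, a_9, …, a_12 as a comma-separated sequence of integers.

d|8:{1,2,4,8}  Σf=1+1+1+1=4
[q^9] f(1)=1,f(3)=1,f(9)=1 ⇒ 3
n=10: 10·1 5·2 2·5 1·10  f→[1+1+1+1]=4
[q^11] f(1)=1,f(11)=1 ⇒ 2
n=12: 1·12 2·6 3·4 4·3 6·2 12·1  f→[1+1+1+1+1+1]=6

4, 3, 4, 2, 6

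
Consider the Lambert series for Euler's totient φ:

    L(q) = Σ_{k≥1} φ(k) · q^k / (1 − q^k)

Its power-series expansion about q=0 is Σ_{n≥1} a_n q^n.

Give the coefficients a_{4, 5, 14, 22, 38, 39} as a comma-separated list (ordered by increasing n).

n=4: 1·4 2·2 4·1  φ→[1+1+2]=4
q^5  k|5↦φ(k): 5:4 1:1  a_5=5
d|14:{14,7,2,1}  Σφ=6+6+1+1=14
q^22  k|22↦φ(k): 1:1 2:1 11:10 22:10  a_22=22
d|38:{1,2,19,38}  Σφ=1+1+18+18=38
d|39:{39,13,3,1}  Σφ=24+12+2+1=39

4, 5, 14, 22, 38, 39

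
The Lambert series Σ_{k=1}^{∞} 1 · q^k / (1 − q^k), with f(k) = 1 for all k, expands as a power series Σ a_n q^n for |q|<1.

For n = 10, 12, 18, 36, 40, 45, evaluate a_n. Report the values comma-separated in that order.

4, 6, 6, 9, 8, 6

[q^10] f(10)=1,f(5)=1,f(2)=1,f(1)=1 ⇒ 4
n=12: 1·12 2·6 3·4 4·3 6·2 12·1  f→[1+1+1+1+1+1]=6
d|18:{18,9,6,3,2,1}  Σf=1+1+1+1+1+1=6
n=36: 36·1 18·2 12·3 9·4 6·6 4·9 3·12 2·18 1·36  f→[1+1+1+1+1+1+1+1+1]=9
[q^40] f(40)=1,f(20)=1,f(10)=1,f(8)=1,f(5)=1,f(4)=1,f(2)=1,f(1)=1 ⇒ 8
n=45: 45·1 15·3 9·5 5·9 3·15 1·45  f→[1+1+1+1+1+1]=6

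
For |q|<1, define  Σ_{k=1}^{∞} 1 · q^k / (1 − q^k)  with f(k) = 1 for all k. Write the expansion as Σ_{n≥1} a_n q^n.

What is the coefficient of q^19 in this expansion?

[q^19] f(1)=1,f(19)=1 ⇒ 2

a_19 = 2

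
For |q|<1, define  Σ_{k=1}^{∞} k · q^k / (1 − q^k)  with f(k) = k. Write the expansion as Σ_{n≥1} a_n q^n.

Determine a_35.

q^35  k|35↦f(k): 35:35 7:7 5:5 1:1  a_35=48

a_35 = 48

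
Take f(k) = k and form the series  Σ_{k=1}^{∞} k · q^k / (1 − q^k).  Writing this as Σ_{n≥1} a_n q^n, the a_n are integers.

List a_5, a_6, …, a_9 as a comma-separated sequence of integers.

6, 12, 8, 15, 13

q^5  k|5↦f(k): 1:1 5:5  a_5=6
[q^6] f(1)=1,f(2)=2,f(3)=3,f(6)=6 ⇒ 12
n=7: 7·1 1·7  f→[7+1]=8
[q^8] f(8)=8,f(4)=4,f(2)=2,f(1)=1 ⇒ 15
[q^9] f(1)=1,f(3)=3,f(9)=9 ⇒ 13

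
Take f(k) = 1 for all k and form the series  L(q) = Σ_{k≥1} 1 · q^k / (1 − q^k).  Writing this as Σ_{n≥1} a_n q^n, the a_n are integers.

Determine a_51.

[q^51] f(51)=1,f(17)=1,f(3)=1,f(1)=1 ⇒ 4

a_51 = 4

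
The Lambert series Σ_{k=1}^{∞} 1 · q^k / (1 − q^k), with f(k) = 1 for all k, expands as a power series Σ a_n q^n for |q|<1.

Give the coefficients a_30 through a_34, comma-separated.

8, 2, 6, 4, 4

d|30:{1,2,3,5,6,10,15,30}  Σf=1+1+1+1+1+1+1+1=8
n=31: 1·31 31·1  f→[1+1]=2
[q^32] f(1)=1,f(2)=1,f(4)=1,f(8)=1,f(16)=1,f(32)=1 ⇒ 6
n=33: 33·1 11·3 3·11 1·33  f→[1+1+1+1]=4
d|34:{34,17,2,1}  Σf=1+1+1+1=4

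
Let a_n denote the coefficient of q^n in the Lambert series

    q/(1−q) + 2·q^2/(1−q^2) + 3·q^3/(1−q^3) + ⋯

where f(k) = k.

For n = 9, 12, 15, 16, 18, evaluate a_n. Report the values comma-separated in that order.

d|9:{1,3,9}  Σf=1+3+9=13
d|12:{1,2,3,4,6,12}  Σf=1+2+3+4+6+12=28
n=15: 1·15 3·5 5·3 15·1  f→[1+3+5+15]=24
n=16: 1·16 2·8 4·4 8·2 16·1  f→[1+2+4+8+16]=31
n=18: 1·18 2·9 3·6 6·3 9·2 18·1  f→[1+2+3+6+9+18]=39

13, 28, 24, 31, 39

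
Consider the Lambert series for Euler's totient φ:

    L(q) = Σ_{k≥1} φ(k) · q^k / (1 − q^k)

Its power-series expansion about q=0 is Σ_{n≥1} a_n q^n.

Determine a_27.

q^27  k|27↦φ(k): 27:18 9:6 3:2 1:1  a_27=27

a_27 = 27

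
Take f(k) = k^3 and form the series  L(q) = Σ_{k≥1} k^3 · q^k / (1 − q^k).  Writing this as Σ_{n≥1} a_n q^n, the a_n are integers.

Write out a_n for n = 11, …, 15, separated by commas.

1332, 2044, 2198, 3096, 3528

n=11: 1·11 11·1  f→[1+1331]=1332
[q^12] f(1)=1,f(2)=8,f(3)=27,f(4)=64,f(6)=216,f(12)=1728 ⇒ 2044
q^13  k|13↦f(k): 1:1 13:2197  a_13=2198
q^14  k|14↦f(k): 1:1 2:8 7:343 14:2744  a_14=3096
d|15:{1,3,5,15}  Σf=1+27+125+3375=3528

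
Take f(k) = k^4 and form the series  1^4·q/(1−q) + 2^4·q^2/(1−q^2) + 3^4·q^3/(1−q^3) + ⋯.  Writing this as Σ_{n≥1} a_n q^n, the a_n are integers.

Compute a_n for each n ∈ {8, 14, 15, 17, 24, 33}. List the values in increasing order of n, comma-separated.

4369, 40834, 51332, 83522, 358258, 1200644

q^8  k|8↦f(k): 8:4096 4:256 2:16 1:1  a_8=4369
q^14  k|14↦f(k): 1:1 2:16 7:2401 14:38416  a_14=40834
d|15:{15,5,3,1}  Σf=50625+625+81+1=51332
[q^17] f(1)=1,f(17)=83521 ⇒ 83522
[q^24] f(24)=331776,f(12)=20736,f(8)=4096,f(6)=1296,f(4)=256,f(3)=81,f(2)=16,f(1)=1 ⇒ 358258
n=33: 33·1 11·3 3·11 1·33  f→[1185921+14641+81+1]=1200644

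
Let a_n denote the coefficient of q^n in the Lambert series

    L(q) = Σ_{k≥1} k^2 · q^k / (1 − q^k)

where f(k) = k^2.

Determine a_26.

a_26 = 850

q^26  k|26↦f(k): 1:1 2:4 13:169 26:676  a_26=850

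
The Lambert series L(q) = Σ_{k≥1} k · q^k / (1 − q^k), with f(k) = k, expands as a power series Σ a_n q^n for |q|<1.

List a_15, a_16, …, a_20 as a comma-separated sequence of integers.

[q^15] f(15)=15,f(5)=5,f(3)=3,f(1)=1 ⇒ 24
d|16:{16,8,4,2,1}  Σf=16+8+4+2+1=31
q^17  k|17↦f(k): 1:1 17:17  a_17=18
q^18  k|18↦f(k): 1:1 2:2 3:3 6:6 9:9 18:18  a_18=39
n=19: 19·1 1·19  f→[19+1]=20
q^20  k|20↦f(k): 1:1 2:2 4:4 5:5 10:10 20:20  a_20=42

24, 31, 18, 39, 20, 42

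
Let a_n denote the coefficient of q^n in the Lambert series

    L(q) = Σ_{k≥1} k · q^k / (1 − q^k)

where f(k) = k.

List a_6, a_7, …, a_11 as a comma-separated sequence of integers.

12, 8, 15, 13, 18, 12

q^6  k|6↦f(k): 1:1 2:2 3:3 6:6  a_6=12
n=7: 7·1 1·7  f→[7+1]=8
d|8:{8,4,2,1}  Σf=8+4+2+1=15
q^9  k|9↦f(k): 1:1 3:3 9:9  a_9=13
q^10  k|10↦f(k): 1:1 2:2 5:5 10:10  a_10=18
[q^11] f(1)=1,f(11)=11 ⇒ 12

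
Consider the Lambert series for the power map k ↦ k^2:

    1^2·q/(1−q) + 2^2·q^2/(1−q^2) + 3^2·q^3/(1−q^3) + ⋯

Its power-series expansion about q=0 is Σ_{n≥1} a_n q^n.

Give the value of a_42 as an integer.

[q^42] f(42)=1764,f(21)=441,f(14)=196,f(7)=49,f(6)=36,f(3)=9,f(2)=4,f(1)=1 ⇒ 2500

a_42 = 2500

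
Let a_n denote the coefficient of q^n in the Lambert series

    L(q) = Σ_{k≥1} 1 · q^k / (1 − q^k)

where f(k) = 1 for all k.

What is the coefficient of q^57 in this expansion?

q^57  k|57↦f(k): 1:1 3:1 19:1 57:1  a_57=4

a_57 = 4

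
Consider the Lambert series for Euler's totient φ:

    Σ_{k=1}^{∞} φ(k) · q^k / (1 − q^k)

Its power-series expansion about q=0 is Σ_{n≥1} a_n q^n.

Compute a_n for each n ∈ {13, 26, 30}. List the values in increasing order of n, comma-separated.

q^13  k|13↦φ(k): 13:12 1:1  a_13=13
[q^26] φ(26)=12,φ(13)=12,φ(2)=1,φ(1)=1 ⇒ 26
d|30:{30,15,10,6,5,3,2,1}  Σφ=8+8+4+2+4+2+1+1=30

13, 26, 30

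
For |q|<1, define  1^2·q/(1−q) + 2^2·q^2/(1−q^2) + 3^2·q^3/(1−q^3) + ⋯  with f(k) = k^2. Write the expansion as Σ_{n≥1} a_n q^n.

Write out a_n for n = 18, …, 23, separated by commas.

[q^18] f(18)=324,f(9)=81,f(6)=36,f(3)=9,f(2)=4,f(1)=1 ⇒ 455
d|19:{1,19}  Σf=1+361=362
n=20: 1·20 2·10 4·5 5·4 10·2 20·1  f→[1+4+16+25+100+400]=546
n=21: 1·21 3·7 7·3 21·1  f→[1+9+49+441]=500
d|22:{22,11,2,1}  Σf=484+121+4+1=610
q^23  k|23↦f(k): 23:529 1:1  a_23=530

455, 362, 546, 500, 610, 530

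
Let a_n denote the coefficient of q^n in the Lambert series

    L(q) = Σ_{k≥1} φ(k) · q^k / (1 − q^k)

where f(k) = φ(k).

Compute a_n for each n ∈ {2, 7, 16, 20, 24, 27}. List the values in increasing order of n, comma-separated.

[q^2] φ(1)=1,φ(2)=1 ⇒ 2
d|7:{7,1}  Σφ=6+1=7
d|16:{16,8,4,2,1}  Σφ=8+4+2+1+1=16
q^20  k|20↦φ(k): 20:8 10:4 5:4 4:2 2:1 1:1  a_20=20
[q^24] φ(1)=1,φ(2)=1,φ(3)=2,φ(4)=2,φ(6)=2,φ(8)=4,φ(12)=4,φ(24)=8 ⇒ 24
[q^27] φ(27)=18,φ(9)=6,φ(3)=2,φ(1)=1 ⇒ 27

2, 7, 16, 20, 24, 27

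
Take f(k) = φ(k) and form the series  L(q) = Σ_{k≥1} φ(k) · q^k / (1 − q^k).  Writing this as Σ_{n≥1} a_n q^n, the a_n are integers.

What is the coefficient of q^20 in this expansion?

[q^20] φ(1)=1,φ(2)=1,φ(4)=2,φ(5)=4,φ(10)=4,φ(20)=8 ⇒ 20

a_20 = 20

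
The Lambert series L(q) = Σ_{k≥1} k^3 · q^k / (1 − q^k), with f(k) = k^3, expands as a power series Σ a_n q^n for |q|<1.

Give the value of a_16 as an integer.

q^16  k|16↦f(k): 16:4096 8:512 4:64 2:8 1:1  a_16=4681

a_16 = 4681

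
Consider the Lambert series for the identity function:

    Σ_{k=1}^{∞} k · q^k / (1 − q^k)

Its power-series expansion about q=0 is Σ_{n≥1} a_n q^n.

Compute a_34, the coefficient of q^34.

q^34  k|34↦f(k): 1:1 2:2 17:17 34:34  a_34=54

a_34 = 54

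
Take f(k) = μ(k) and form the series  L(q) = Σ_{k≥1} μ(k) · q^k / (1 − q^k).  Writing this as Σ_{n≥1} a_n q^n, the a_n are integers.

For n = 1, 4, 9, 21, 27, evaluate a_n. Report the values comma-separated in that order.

1, 0, 0, 0, 0

q^1  k|1↦μ(k): 1:1  a_1=1
n=4: 4·1 2·2 1·4  μ→[0+(-1)+1]=0
q^9  k|9↦μ(k): 1:1 3:-1 9:0  a_9=0
n=21: 21·1 7·3 3·7 1·21  μ→[1+(-1)+(-1)+1]=0
[q^27] μ(1)=1,μ(3)=-1,μ(9)=0,μ(27)=0 ⇒ 0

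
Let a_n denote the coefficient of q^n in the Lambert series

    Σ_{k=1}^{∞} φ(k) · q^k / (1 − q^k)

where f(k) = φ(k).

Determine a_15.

n=15: 1·15 3·5 5·3 15·1  φ→[1+2+4+8]=15

a_15 = 15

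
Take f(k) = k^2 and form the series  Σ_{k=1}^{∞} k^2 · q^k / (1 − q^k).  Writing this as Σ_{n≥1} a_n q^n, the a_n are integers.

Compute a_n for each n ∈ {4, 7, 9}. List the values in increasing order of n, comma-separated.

21, 50, 91

[q^4] f(1)=1,f(2)=4,f(4)=16 ⇒ 21
d|7:{1,7}  Σf=1+49=50
[q^9] f(9)=81,f(3)=9,f(1)=1 ⇒ 91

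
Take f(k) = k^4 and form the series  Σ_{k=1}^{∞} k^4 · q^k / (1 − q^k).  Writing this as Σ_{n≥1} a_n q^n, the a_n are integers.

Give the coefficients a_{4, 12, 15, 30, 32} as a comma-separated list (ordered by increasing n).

273, 22386, 51332, 872644, 1118481

d|4:{1,2,4}  Σf=1+16+256=273
n=12: 1·12 2·6 3·4 4·3 6·2 12·1  f→[1+16+81+256+1296+20736]=22386
n=15: 15·1 5·3 3·5 1·15  f→[50625+625+81+1]=51332
q^30  k|30↦f(k): 30:810000 15:50625 10:10000 6:1296 5:625 3:81 2:16 1:1  a_30=872644
[q^32] f(1)=1,f(2)=16,f(4)=256,f(8)=4096,f(16)=65536,f(32)=1048576 ⇒ 1118481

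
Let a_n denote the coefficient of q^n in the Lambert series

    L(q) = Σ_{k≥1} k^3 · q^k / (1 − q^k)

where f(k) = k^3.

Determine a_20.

q^20  k|20↦f(k): 20:8000 10:1000 5:125 4:64 2:8 1:1  a_20=9198

a_20 = 9198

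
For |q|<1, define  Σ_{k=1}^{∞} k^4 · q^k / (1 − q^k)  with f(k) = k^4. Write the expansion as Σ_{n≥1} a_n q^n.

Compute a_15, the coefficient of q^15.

d|15:{1,3,5,15}  Σf=1+81+625+50625=51332

a_15 = 51332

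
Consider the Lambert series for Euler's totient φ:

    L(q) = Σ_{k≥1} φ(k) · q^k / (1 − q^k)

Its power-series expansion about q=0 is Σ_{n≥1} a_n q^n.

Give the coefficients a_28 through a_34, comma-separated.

q^28  k|28↦φ(k): 28:12 14:6 7:6 4:2 2:1 1:1  a_28=28
d|29:{1,29}  Σφ=1+28=29
n=30: 1·30 2·15 3·10 5·6 6·5 10·3 15·2 30·1  φ→[1+1+2+4+2+4+8+8]=30
[q^31] φ(1)=1,φ(31)=30 ⇒ 31
d|32:{1,2,4,8,16,32}  Σφ=1+1+2+4+8+16=32
q^33  k|33↦φ(k): 1:1 3:2 11:10 33:20  a_33=33
d|34:{1,2,17,34}  Σφ=1+1+16+16=34

28, 29, 30, 31, 32, 33, 34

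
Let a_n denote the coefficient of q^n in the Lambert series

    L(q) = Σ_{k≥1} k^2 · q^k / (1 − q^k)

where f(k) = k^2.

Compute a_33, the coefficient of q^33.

a_33 = 1220

n=33: 1·33 3·11 11·3 33·1  f→[1+9+121+1089]=1220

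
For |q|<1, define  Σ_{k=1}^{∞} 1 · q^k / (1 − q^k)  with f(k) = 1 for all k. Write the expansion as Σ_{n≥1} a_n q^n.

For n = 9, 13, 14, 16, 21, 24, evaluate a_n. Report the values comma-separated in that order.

q^9  k|9↦f(k): 9:1 3:1 1:1  a_9=3
d|13:{13,1}  Σf=1+1=2
d|14:{1,2,7,14}  Σf=1+1+1+1=4
[q^16] f(1)=1,f(2)=1,f(4)=1,f(8)=1,f(16)=1 ⇒ 5
q^21  k|21↦f(k): 1:1 3:1 7:1 21:1  a_21=4
n=24: 1·24 2·12 3·8 4·6 6·4 8·3 12·2 24·1  f→[1+1+1+1+1+1+1+1]=8

3, 2, 4, 5, 4, 8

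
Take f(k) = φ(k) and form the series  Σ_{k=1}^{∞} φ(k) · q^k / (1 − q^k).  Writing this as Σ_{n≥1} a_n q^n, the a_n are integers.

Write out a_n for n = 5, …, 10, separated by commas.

[q^5] φ(5)=4,φ(1)=1 ⇒ 5
n=6: 6·1 3·2 2·3 1·6  φ→[2+2+1+1]=6
q^7  k|7↦φ(k): 7:6 1:1  a_7=7
[q^8] φ(1)=1,φ(2)=1,φ(4)=2,φ(8)=4 ⇒ 8
q^9  k|9↦φ(k): 1:1 3:2 9:6  a_9=9
[q^10] φ(10)=4,φ(5)=4,φ(2)=1,φ(1)=1 ⇒ 10

5, 6, 7, 8, 9, 10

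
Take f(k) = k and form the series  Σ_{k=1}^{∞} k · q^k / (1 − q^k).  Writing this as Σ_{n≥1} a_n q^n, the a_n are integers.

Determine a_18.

a_18 = 39

n=18: 1·18 2·9 3·6 6·3 9·2 18·1  f→[1+2+3+6+9+18]=39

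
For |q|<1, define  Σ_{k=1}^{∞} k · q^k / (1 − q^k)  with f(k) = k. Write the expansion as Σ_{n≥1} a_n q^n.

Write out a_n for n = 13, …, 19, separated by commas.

[q^13] f(13)=13,f(1)=1 ⇒ 14
q^14  k|14↦f(k): 1:1 2:2 7:7 14:14  a_14=24
q^15  k|15↦f(k): 15:15 5:5 3:3 1:1  a_15=24
n=16: 1·16 2·8 4·4 8·2 16·1  f→[1+2+4+8+16]=31
d|17:{1,17}  Σf=1+17=18
[q^18] f(18)=18,f(9)=9,f(6)=6,f(3)=3,f(2)=2,f(1)=1 ⇒ 39
d|19:{19,1}  Σf=19+1=20

14, 24, 24, 31, 18, 39, 20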